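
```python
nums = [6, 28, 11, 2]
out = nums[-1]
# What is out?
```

Trace:
`nums = [6, 28, 11, 2]` → nums = [6, 28, 11, 2]
`out = nums[-1]` → out = 2
So out = 2

Answer: 2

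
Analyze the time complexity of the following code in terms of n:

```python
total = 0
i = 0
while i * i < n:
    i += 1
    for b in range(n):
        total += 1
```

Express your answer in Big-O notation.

Each loop level contributes: √n × n. Multiplying the contributions gives O(n√n).

Answer: O(n√n)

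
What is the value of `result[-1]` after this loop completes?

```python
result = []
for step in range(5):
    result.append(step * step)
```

Last element of squares 0 to 4
`result` takes the values: [] → [0] → [0, 1] → [0, 1, 4] → [0, 1, 4, 9] → [0, 1, 4, 9, 16]
So `result[-1]` = 16

Answer: 16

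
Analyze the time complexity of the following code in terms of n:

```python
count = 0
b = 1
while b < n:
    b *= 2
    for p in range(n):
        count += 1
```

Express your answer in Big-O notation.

Each loop level contributes: log n × n. Multiplying the contributions gives O(n log n).

Answer: O(n log n)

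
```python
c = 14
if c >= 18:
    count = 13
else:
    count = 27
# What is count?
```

Trace:
`c = 14` → c = 14
`if c >= 18: ...` → c >= 18 is False, take else branch → count = 27
So count = 27

Answer: 27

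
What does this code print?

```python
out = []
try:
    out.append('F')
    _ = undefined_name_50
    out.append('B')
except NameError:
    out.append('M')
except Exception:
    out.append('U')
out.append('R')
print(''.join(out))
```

Execution trace: 'F' (try body) → 'M' (except NameError) → 'R' (after the try/except). Output: FMR

Answer: FMR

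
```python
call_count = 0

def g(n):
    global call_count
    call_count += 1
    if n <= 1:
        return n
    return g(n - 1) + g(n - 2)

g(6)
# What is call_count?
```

Calls(n) = 1 + Calls(n-1) + Calls(n-2); Calls(0)=Calls(1)=1. For n=6 this gives 25.

Answer: 25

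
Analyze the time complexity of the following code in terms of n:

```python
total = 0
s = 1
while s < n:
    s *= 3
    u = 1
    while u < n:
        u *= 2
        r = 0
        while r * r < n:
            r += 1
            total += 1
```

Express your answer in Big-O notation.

Each loop level contributes: log n × log n × √n. Multiplying the contributions gives O(√n log² n).

Answer: O(√n log² n)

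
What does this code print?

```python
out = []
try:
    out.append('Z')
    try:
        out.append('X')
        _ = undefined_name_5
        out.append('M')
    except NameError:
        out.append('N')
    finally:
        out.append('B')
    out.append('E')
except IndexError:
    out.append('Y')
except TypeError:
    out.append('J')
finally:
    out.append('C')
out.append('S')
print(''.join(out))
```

Execution trace: 'Z' (try body) → 'X' (inner try body) → 'N' (inner except NameError) → 'B' (inner finally) → 'E' (try body, no exception) → 'C' (finally) → 'S' (after the try/except). Output: ZXNBECS

Answer: ZXNBECS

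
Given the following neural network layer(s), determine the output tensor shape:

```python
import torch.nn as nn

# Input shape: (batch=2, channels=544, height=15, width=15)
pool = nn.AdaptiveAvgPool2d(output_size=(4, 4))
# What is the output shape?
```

Input: (2, 544, 15, 15) -> Output: (2, 544, 4, 4)

Answer: (2, 544, 4, 4)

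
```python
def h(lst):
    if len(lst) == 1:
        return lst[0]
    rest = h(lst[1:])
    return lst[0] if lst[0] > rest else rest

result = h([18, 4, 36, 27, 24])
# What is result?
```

Recursive max over [18, 4, 36, 27, 24] = 36

Answer: 36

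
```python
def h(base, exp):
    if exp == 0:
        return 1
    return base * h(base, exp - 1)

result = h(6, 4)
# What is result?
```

h(6, 4) = 6 * 6 * 6 * 6 = 1296

Answer: 1296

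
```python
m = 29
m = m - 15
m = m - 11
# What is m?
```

Trace:
`m = 29` → m = 29
`m = m - 15` → m = 14
`m = m - 11` → m = 3
So m = 3

Answer: 3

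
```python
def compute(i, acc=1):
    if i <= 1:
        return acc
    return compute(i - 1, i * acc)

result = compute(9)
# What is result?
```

Accumulator trace (n, acc): (9, 1) -> (8, 9) -> (7, 72) -> (6, 504) -> (5, 3024) -> (4, 15120) -> (3, 60480) -> (2, 181440) -> (1, 362880) -> return 362880

Answer: 362880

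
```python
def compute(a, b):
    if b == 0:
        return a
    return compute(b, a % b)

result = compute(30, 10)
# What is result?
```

compute(30, 10) -> compute(10, 0) -> 10

Answer: 10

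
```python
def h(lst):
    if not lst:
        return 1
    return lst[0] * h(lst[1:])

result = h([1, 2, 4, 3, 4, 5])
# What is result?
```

Product over [1, 2, 4, 3, 4, 5] = 1 * 2 * 4 * 3 * 4 * 5 = 480

Answer: 480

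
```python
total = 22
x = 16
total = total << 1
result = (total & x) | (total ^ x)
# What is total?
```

Trace:
`total = 22` → total = 22
`x = 16` → x = 16
`total = total << 1` → total = 44
`result = (total & x) | (total ^ x)` → result = 60
So total = 44

Answer: 44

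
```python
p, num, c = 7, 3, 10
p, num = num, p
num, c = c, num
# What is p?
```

Trace:
`p, num, c = 7, 3, 10` → p = 7; num = 3; c = 10
`p, num = num, p` → p = 3; num = 7
`num, c = c, num` → num = 10; c = 7
So p = 3

Answer: 3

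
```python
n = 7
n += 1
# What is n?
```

Trace:
`n = 7` → n = 7
`n += 1` → n = 8
So n = 8

Answer: 8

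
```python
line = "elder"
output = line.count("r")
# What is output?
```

Trace:
`line = "elder"` → line = 'elder'
`output = line.count("r")` → output = 1
So output = 1

Answer: 1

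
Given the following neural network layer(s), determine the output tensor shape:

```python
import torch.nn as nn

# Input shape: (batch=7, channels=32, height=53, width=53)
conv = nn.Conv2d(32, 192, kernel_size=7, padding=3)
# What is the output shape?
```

Input: (7, 32, 53, 53) -> Output: (7, 192, 53, 53)

Answer: (7, 192, 53, 53)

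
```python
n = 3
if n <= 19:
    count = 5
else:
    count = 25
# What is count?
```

Trace:
`n = 3` → n = 3
`if n <= 19: ...` → n <= 19 is True → count = 5
So count = 5

Answer: 5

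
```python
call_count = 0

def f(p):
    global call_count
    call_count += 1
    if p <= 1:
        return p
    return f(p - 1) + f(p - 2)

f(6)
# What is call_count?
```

Calls(p) = 1 + Calls(p-1) + Calls(p-2); Calls(0)=Calls(1)=1. For p=6 this gives 25.

Answer: 25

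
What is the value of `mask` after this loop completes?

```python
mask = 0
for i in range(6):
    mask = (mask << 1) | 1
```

Build 6 consecutive 1-bits: 0b111111
`mask` takes the values: 0 → 1 → 3 → 7 → 15 → 31 → 63

Answer: 63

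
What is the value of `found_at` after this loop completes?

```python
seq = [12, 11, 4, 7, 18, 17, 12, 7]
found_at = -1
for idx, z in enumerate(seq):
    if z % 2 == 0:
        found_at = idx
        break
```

First even number index in [12, 11, 4, 7, 18, 17, 12, 7]
`found_at` takes the values: -1 → 0

Answer: 0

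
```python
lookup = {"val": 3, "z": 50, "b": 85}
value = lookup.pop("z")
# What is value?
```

Trace:
`lookup = {"val": 3, "z": 50, "b": 85}` → lookup = {'val': 3, 'z': 50, 'b': 85}
`value = lookup.pop("z")` → lookup = {'val': 3, 'b': 85}; value = 50
So value = 50

Answer: 50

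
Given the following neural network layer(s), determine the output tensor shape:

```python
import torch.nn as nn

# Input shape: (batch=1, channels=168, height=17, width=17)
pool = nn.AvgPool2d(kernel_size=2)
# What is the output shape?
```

Input: (1, 168, 17, 17) -> Output: (1, 168, 8, 8)

Answer: (1, 168, 8, 8)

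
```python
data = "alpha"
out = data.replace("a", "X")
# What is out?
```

Trace:
`data = "alpha"` → data = 'alpha'
`out = data.replace("a", "X")` → out = 'XlphX'
So out = 'XlphX'

Answer: 'XlphX'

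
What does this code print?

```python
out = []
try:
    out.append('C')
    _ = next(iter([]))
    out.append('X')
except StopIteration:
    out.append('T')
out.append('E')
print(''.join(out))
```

Execution trace: 'C' (try body) → 'T' (except StopIteration) → 'E' (after the try/except). Output: CTE

Answer: CTE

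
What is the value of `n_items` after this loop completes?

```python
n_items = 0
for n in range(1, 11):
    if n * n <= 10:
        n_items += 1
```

Count numbers where n² ≤ 10
`n_items` takes the values: 0 → 1 → 2 → 3

Answer: 3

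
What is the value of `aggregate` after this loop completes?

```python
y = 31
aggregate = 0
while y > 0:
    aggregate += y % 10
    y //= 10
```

Sum digits of 31
`aggregate` takes the values: 0 → 1 → 4

Answer: 4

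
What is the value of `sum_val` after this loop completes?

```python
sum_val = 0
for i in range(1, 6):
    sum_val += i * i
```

Sum of squares 1² to 5² = 55
`sum_val` takes the values: 0 → 1 → 5 → 14 → 30 → 55

Answer: 55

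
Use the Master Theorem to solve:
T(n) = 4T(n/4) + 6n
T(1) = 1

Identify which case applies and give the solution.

a=4, b=4, f(n)=6n. log_4(4) = 1. Since c=1 = 1, Case 2 applies: T(n) = Θ(n^log_b(a) · log n) = O(n log n).

Answer: O(n log n) - Case 2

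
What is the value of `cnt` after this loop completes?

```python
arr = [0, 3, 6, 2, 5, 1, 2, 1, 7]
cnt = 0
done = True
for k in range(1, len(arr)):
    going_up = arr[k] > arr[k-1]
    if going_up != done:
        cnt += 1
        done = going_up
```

Count direction changes in [0, 3, 6, 2, 5, 1, 2, 1, 7]
`cnt` takes the values: 0 → 1 → 2 → 3 → 4 → 5 → 6

Answer: 6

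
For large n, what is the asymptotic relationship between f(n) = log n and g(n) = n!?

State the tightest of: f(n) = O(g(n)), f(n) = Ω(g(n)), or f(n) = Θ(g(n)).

log n vs n!: f(n) = O(g(n)) but not Ω(g(n)) — n! grows strictly faster than log n.

Answer: f(n) = O(g(n)) but not Ω(g(n)) — n! grows strictly faster than log n.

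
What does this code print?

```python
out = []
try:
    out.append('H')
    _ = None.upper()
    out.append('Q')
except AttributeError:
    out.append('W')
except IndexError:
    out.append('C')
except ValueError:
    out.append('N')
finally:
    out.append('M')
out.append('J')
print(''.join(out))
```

Execution trace: 'H' (try body) → 'W' (except AttributeError) → 'M' (finally) → 'J' (after the try/except). Output: HWMJ

Answer: HWMJ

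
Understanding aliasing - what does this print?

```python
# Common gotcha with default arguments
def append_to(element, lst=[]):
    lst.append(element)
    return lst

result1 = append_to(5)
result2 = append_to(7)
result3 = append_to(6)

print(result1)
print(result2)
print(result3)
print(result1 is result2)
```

Key concept: mutable default argument gotcha.
Step by step:
`result1 = append_to(5)` → result1 = [5]
`result2 = append_to(7)` → result1 = [5, 7] (same object as result2); result2 = [5, 7] (same object as result1)
`result3 = append_to(6)` → result1 = [5, 7, 6] (same object as result2, result3); result2 = [5, 7, 6] (same object as result1, result3); result3 = [5, 7, 6] (same object as result1, result2)
`print(result1)` → prints [5, 7, 6]
`print(result2)` → prints [5, 7, 6]
`print(result3)` → prints [5, 7, 6]
`print(result1 is result2)` → prints True

Answer:
[5, 7, 6]
[5, 7, 6]
[5, 7, 6]
True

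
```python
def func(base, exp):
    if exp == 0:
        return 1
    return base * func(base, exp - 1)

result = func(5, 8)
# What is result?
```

func(5, 8) = 5 * 5 * 5 * 5 * 5 * 5 * 5 * 5 = 390625

Answer: 390625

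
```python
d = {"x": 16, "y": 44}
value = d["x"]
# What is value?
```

Trace:
`d = {"x": 16, "y": 44}` → d = {'x': 16, 'y': 44}
`value = d["x"]` → value = 16
So value = 16

Answer: 16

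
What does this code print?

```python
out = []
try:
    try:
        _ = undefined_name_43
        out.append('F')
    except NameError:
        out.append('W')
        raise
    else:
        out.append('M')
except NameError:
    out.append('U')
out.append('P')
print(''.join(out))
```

Execution trace: 'W' (inner except NameError) → 'U' (outer except NameError) → 'P' (after the try/except). Output: WUP

Answer: WUP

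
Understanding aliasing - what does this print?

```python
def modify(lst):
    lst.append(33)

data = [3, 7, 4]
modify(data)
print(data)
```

Key concept: function modifies passed list.
Step by step:
`data = [3, 7, 4]` → data = [3, 7, 4]
`modify(data)` → data = [3, 7, 4, 33]
`print(data)` → prints [3, 7, 4, 33]

Answer: [3, 7, 4, 33]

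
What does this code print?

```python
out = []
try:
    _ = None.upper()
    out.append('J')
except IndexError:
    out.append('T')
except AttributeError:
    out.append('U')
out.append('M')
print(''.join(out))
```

Execution trace: 'U' (except AttributeError) → 'M' (after the try/except). Output: UM

Answer: UM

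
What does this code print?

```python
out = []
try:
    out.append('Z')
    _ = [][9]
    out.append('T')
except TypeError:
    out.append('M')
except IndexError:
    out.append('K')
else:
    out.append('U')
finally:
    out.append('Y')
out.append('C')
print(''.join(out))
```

Execution trace: 'Z' (try body) → 'K' (except IndexError) → 'Y' (finally) → 'C' (after the try/except). Output: ZKYC

Answer: ZKYC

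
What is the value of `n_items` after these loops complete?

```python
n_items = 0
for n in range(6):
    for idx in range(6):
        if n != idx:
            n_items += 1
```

6² - 6 (exclude diagonal)
`n_items` takes the values: 0 → 1 → 2 → 3 → 4 → 5 → 6 → 7 → 8 → 9 → 10 → 11 → 12 → 13 → 14 → 15 → 16 → 17 → 18 → 19 → 20 → 21 → 22 → 23 → 24 → 25 → 26 → 27 → 28 → 29 → 30

Answer: 30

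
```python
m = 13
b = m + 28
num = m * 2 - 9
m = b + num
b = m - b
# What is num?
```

Trace:
`m = 13` → m = 13
`b = m + 28` → b = 41
`num = m * 2 - 9` → num = 17
`m = b + num` → m = 58
`b = m - b` → b = 17
So num = 17

Answer: 17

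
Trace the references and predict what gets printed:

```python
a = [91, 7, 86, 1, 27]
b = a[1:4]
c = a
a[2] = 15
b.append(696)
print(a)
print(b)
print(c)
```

Key concept: slice vs alias.
Step by step:
`a = [91, 7, 86, 1, 27]` → a = [91, 7, 86, 1, 27]
`b = a[1:4]` → b = [7, 86, 1]
`c = a` → c = [91, 7, 86, 1, 27] (same object as a)
`a[2] = 15` → a = [91, 7, 15, 1, 27] (same object as c); c = [91, 7, 15, 1, 27] (same object as a)
`b.append(696)` → b = [7, 86, 1, 696]
`print(a)` → prints [91, 7, 15, 1, 27]
`print(b)` → prints [7, 86, 1, 696]
`print(c)` → prints [91, 7, 15, 1, 27]

Answer:
[91, 7, 15, 1, 27]
[7, 86, 1, 696]
[91, 7, 15, 1, 27]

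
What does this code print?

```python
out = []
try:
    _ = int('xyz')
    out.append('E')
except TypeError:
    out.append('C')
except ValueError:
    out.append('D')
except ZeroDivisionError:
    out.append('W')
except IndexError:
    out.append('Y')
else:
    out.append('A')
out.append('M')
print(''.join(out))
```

Execution trace: 'D' (except ValueError) → 'M' (after the try/except). Output: DM

Answer: DM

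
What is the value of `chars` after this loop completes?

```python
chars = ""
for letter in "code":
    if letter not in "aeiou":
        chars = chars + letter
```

Remove vowels from 'code'
`chars` takes the values: "" → "c" → "cd"

Answer: "cd"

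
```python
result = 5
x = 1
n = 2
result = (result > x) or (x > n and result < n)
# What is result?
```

Trace:
`result = 5` → result = 5
`x = 1` → x = 1
`n = 2` → n = 2
`result = (result > x) or (x > n and result < n)` → result = True
So result = True

Answer: True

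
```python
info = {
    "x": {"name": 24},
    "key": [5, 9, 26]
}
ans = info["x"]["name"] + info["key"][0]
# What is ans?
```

Trace:
`info = { ...` → info = {'x': {'name': 24}, 'key': [5, 9, 26]}
`ans = info["x"]["name"] + info["key"][0]` → ans = 29
So ans = 29

Answer: 29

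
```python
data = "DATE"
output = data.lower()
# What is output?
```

Trace:
`data = "DATE"` → data = 'DATE'
`output = data.lower()` → output = 'date'
So output = 'date'

Answer: 'date'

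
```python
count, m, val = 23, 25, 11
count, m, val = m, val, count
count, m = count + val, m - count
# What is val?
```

Trace:
`count, m, val = 23, 25, 11` → count = 23; m = 25; val = 11
`count, m, val = m, val, count` → count = 25; m = 11; val = 23
`count, m = count + val, m - count` → count = 48; m = -14
So val = 23

Answer: 23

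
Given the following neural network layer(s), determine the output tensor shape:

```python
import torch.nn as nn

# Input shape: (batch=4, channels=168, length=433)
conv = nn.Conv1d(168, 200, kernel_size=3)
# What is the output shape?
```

Input: (4, 168, 433) -> Output: (4, 200, 431)

Answer: (4, 200, 431)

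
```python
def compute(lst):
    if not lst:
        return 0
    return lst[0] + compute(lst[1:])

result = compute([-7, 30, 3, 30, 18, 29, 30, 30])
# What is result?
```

(-7) + 30 + 3 + 30 + 18 + 29 + 30 + 30 + 0 = 163

Answer: 163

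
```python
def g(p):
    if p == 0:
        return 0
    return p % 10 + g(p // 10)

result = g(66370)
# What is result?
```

Sum of digits of 66370: 0 + 7 + 3 + 6 + 6 = 22

Answer: 22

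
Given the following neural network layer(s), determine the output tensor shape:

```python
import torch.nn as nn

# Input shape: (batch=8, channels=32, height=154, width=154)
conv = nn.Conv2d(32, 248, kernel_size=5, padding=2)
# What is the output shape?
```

Input: (8, 32, 154, 154) -> Output: (8, 248, 154, 154)

Answer: (8, 248, 154, 154)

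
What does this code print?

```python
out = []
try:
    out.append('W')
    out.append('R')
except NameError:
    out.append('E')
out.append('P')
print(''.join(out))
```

Execution trace: 'W' (try body) → 'R' (try body, no exception) → 'P' (after the try/except). Output: WRP

Answer: WRP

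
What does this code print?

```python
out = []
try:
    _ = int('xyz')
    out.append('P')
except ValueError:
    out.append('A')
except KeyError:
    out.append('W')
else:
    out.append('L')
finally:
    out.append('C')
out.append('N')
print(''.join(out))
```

Execution trace: 'A' (except ValueError) → 'C' (finally) → 'N' (after the try/except). Output: ACN

Answer: ACN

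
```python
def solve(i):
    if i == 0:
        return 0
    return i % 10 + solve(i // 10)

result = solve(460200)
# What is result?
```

Sum of digits of 460200: 0 + 0 + 2 + 0 + 6 + 4 = 12

Answer: 12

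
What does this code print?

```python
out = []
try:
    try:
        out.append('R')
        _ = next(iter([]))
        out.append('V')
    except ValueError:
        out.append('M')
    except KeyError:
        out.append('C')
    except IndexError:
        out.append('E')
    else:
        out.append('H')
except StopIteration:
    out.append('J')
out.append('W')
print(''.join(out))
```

Execution trace: 'R' (try body) → 'J' (outer except StopIteration) → 'W' (after the try/except). Output: RJW

Answer: RJW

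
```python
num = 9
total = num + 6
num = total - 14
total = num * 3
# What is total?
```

Trace:
`num = 9` → num = 9
`total = num + 6` → total = 15
`num = total - 14` → num = 1
`total = num * 3` → total = 3
So total = 3

Answer: 3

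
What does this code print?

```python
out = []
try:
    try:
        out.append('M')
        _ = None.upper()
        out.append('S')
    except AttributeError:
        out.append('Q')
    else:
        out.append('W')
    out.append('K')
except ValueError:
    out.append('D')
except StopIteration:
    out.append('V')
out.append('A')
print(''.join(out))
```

Execution trace: 'M' (inner try body) → 'Q' (inner except AttributeError) → 'K' (try body, no exception) → 'A' (after the try/except). Output: MQKA

Answer: MQKA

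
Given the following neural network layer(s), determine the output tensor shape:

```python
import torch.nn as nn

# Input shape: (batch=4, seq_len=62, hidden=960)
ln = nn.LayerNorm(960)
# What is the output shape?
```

Input: (4, 62, 960) -> Output: (4, 62, 960)

Answer: (4, 62, 960)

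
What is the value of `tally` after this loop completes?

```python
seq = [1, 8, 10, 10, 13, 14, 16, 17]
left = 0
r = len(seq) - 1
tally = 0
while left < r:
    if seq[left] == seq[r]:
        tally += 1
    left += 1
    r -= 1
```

Count matching pairs from ends
`tally` takes the values: 0

Answer: 0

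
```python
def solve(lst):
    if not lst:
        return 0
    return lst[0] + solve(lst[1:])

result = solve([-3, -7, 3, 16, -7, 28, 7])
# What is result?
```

(-3) + (-7) + 3 + 16 + (-7) + 28 + 7 + 0 = 37

Answer: 37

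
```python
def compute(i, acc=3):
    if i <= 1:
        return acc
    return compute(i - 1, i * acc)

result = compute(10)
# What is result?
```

Accumulator trace (n, acc): (10, 3) -> (9, 30) -> (8, 270) -> (7, 2160) -> (6, 15120) -> (5, 90720) -> (4, 453600) -> (3, 1814400) -> (2, 5443200) -> (1, 10886400) -> return 10886400

Answer: 10886400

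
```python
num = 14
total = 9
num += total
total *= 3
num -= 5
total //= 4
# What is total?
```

Trace:
`num = 14` → num = 14
`total = 9` → total = 9
`num += total` → num = 23
`total *= 3` → total = 27
`num -= 5` → num = 18
`total //= 4` → total = 6
So total = 6

Answer: 6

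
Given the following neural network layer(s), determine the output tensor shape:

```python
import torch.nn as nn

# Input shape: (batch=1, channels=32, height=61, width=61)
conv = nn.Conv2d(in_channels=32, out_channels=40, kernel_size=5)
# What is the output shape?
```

Input: (1, 32, 61, 61) -> Output: (1, 40, 57, 57)

Answer: (1, 40, 57, 57)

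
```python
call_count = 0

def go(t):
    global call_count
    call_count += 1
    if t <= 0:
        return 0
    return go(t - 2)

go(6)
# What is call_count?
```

Linear recursion stepping by 2: 4 calls from t=6 down to ≤0.

Answer: 4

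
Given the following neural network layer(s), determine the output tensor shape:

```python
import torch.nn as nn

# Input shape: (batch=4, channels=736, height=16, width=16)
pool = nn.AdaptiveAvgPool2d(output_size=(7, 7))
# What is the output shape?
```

Input: (4, 736, 16, 16) -> Output: (4, 736, 7, 7)

Answer: (4, 736, 7, 7)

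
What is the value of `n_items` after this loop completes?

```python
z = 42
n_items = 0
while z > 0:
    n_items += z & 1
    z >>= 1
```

Count set bits in 42 (binary: 0b101010)
`n_items` takes the values: 0 → 1 → 2 → 3

Answer: 3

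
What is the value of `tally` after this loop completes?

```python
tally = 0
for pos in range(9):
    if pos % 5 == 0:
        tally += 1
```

Count numbers divisible by 5 in range(9)
`tally` takes the values: 0 → 1 → 2

Answer: 2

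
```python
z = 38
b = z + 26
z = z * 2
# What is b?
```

Trace:
`z = 38` → z = 38
`b = z + 26` → b = 64
`z = z * 2` → z = 76
So b = 64

Answer: 64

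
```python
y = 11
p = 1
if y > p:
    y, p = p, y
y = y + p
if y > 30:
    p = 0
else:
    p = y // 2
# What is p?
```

Trace:
`y = 11` → y = 11
`p = 1` → p = 1
`if y > p: ...` → y > p is True → y = 1; p = 11
`y = y + p` → y = 12
`if y > 30: ...` → y > 30 is False, take else branch → p = 6
So p = 6

Answer: 6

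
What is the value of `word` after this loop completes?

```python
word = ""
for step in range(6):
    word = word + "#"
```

Repeat '#' 6 times
`word` takes the values: "" → "#" → "##" → "###" → "####" → "#####" → "######"

Answer: "######"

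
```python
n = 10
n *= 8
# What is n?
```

Trace:
`n = 10` → n = 10
`n *= 8` → n = 80
So n = 80

Answer: 80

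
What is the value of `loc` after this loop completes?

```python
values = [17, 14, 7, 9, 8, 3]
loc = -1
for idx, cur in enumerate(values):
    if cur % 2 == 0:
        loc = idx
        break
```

First even number index in [17, 14, 7, 9, 8, 3]
`loc` takes the values: -1 → 1

Answer: 1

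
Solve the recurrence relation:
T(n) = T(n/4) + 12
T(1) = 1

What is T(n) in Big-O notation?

Each step divides n by 4 and adds 12. After log_4(n) steps we reach T(1)=1. So T(n) = 12·log_4(n) + 1 = O(log n).

Answer: O(log n)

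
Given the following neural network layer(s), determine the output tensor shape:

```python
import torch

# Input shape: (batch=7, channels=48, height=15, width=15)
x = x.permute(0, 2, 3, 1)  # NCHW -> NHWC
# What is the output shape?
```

Input: (7, 48, 15, 15) -> Output: (7, 15, 15, 48)

Answer: (7, 15, 15, 48)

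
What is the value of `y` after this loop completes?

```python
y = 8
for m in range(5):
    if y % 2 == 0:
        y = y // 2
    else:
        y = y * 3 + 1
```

Collatz-style transformation from 8
`y` takes the values: 8 → 4 → 2 → 1 → 4 → 2

Answer: 2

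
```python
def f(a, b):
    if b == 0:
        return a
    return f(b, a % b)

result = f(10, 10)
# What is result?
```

f(10, 10) -> f(10, 0) -> 10

Answer: 10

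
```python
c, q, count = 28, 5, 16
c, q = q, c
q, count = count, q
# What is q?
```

Trace:
`c, q, count = 28, 5, 16` → c = 28; q = 5; count = 16
`c, q = q, c` → c = 5; q = 28
`q, count = count, q` → q = 16; count = 28
So q = 16

Answer: 16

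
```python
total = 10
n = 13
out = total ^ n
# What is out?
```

Trace:
`total = 10` → total = 10
`n = 13` → n = 13
`out = total ^ n` → out = 7
So out = 7

Answer: 7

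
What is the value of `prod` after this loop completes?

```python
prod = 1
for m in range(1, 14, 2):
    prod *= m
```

Product of 1, 3, 5, ... up to 13
`prod` takes the values: 1 → 3 → 15 → 105 → 945 → 10395 → 135135

Answer: 135135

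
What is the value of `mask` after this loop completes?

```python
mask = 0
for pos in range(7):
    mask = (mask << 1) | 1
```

Build 7 consecutive 1-bits: 0b1111111
`mask` takes the values: 0 → 1 → 3 → 7 → 15 → 31 → 63 → 127

Answer: 127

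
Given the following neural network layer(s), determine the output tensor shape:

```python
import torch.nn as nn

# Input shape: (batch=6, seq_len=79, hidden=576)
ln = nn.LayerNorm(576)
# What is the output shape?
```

Input: (6, 79, 576) -> Output: (6, 79, 576)

Answer: (6, 79, 576)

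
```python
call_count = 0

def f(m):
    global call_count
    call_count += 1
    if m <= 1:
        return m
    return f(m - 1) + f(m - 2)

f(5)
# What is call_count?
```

Calls(m) = 1 + Calls(m-1) + Calls(m-2); Calls(0)=Calls(1)=1. For m=5 this gives 15.

Answer: 15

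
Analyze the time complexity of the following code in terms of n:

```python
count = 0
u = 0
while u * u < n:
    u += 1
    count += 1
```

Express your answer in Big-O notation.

Each loop level contributes: √n. Multiplying the contributions gives O(√n).

Answer: O(√n)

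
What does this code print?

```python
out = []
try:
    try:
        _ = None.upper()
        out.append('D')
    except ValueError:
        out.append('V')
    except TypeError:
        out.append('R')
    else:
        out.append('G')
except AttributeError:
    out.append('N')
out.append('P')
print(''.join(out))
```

Execution trace: 'N' (outer except AttributeError) → 'P' (after the try/except). Output: NP

Answer: NP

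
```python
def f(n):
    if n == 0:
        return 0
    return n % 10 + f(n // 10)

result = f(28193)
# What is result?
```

Sum of digits of 28193: 3 + 9 + 1 + 8 + 2 = 23

Answer: 23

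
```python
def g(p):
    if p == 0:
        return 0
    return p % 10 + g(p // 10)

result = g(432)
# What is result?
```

Sum of digits of 432: 2 + 3 + 4 = 9

Answer: 9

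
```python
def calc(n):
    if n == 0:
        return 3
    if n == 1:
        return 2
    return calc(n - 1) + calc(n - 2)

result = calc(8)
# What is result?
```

Build up from base cases: calc(0)=3, calc(1)=2, calc(2)=5, calc(3)=7, calc(4)=12, calc(5)=19, calc(6)=31, ..., calc(8)=81

Answer: 81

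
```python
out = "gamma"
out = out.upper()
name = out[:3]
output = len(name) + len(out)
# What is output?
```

Trace:
`out = "gamma"` → out = 'gamma'
`out = out.upper()` → out = 'GAMMA'
`name = out[:3]` → name = 'GAM'
`output = len(name) + len(out)` → output = 8
So output = 8

Answer: 8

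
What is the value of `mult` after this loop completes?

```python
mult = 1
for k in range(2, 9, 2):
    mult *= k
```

Product of even numbers 2 to 8
`mult` takes the values: 1 → 2 → 8 → 48 → 384

Answer: 384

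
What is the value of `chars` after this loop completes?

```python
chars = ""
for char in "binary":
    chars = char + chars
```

Reverse 'binary'
`chars` takes the values: "" → "b" → "ib" → "nib" → "anib" → "ranib" → "yranib"

Answer: "yranib"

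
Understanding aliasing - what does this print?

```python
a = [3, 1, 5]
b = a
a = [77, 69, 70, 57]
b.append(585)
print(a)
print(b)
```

Key concept: rebinding vs mutation: a is rebound to a new list, b still points at the original.
Step by step:
`a = [3, 1, 5]` → a = [3, 1, 5]
`b = a` → b = [3, 1, 5] (same object as a)
`a = [77, 69, 70, 57]` → a = [77, 69, 70, 57]
`b.append(585)` → b = [3, 1, 5, 585]
`print(a)` → prints [77, 69, 70, 57]
`print(b)` → prints [3, 1, 5, 585]

Answer:
[77, 69, 70, 57]
[3, 1, 5, 585]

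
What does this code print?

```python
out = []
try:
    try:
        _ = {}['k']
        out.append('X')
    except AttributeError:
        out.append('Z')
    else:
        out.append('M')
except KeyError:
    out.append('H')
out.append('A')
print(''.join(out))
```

Execution trace: 'H' (outer except KeyError) → 'A' (after the try/except). Output: HA

Answer: HA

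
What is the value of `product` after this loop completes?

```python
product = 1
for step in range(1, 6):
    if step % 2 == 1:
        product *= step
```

Product of odd numbers 1 to 5
`product` takes the values: 1 → 3 → 15

Answer: 15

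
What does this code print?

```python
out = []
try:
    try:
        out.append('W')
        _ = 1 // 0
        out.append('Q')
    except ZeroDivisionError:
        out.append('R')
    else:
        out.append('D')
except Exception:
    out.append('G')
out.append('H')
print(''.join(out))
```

Execution trace: 'W' (inner try body) → 'R' (inner except ZeroDivisionError) → 'H' (after the try/except). Output: WRH

Answer: WRH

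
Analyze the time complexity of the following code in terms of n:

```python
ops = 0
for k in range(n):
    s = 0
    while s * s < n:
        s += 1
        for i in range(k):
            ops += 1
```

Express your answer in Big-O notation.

Each loop level contributes: n × √n × n. Multiplying the contributions gives O(n^2√n).

Answer: O(n^2√n)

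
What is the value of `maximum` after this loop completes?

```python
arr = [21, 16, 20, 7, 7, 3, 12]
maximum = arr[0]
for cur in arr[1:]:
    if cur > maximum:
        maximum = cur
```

Maximum of [21, 16, 20, 7, 7, 3, 12]
`maximum` takes the values: 21

Answer: 21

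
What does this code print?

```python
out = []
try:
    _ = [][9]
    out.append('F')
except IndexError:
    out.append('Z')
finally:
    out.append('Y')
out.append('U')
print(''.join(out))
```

Execution trace: 'Z' (except IndexError) → 'Y' (finally) → 'U' (after the try/except). Output: ZYU

Answer: ZYU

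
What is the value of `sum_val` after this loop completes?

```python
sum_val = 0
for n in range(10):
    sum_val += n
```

Sum of 0 to 9 = 45
`sum_val` takes the values: 0 → 1 → 3 → 6 → 10 → 15 → 21 → 28 → 36 → 45

Answer: 45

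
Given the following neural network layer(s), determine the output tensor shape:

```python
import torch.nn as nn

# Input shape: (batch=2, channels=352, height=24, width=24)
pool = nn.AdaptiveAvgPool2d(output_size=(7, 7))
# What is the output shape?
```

Input: (2, 352, 24, 24) -> Output: (2, 352, 7, 7)

Answer: (2, 352, 7, 7)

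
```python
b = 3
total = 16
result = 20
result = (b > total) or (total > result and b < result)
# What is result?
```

Trace:
`b = 3` → b = 3
`total = 16` → total = 16
`result = 20` → result = 20
`result = (b > total) or (total > result and b < result)` → result = False
So result = False

Answer: False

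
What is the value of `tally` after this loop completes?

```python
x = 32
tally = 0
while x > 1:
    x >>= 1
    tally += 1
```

Count right shifts until 1
`tally` takes the values: 0 → 1 → 2 → 3 → 4 → 5

Answer: 5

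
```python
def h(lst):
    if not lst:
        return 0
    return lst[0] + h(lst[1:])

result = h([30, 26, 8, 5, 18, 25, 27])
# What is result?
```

30 + 26 + 8 + 5 + 18 + 25 + 27 + 0 = 139

Answer: 139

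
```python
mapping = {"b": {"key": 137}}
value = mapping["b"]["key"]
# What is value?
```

Trace:
`mapping = {"b": {"key": 137}}` → mapping = {'b': {'key': 137}}
`value = mapping["b"]["key"]` → value = 137
So value = 137

Answer: 137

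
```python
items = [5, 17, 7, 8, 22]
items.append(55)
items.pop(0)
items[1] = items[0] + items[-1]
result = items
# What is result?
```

Trace:
`items = [5, 17, 7, 8, 22]` → items = [5, 17, 7, 8, 22]
`items.append(55)` → items = [5, 17, 7, 8, 22, 55]
`items.pop(0)` → items = [17, 7, 8, 22, 55]
`items[1] = items[0] + items[-1]` → items = [17, 72, 8, 22, 55]
`result = items` → result = [17, 72, 8, 22, 55]
So result = [17, 72, 8, 22, 55]

Answer: [17, 72, 8, 22, 55]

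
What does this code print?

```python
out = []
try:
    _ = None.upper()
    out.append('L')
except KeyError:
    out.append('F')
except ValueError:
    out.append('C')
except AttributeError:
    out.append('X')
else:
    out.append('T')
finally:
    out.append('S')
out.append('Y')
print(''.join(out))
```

Execution trace: 'X' (except AttributeError) → 'S' (finally) → 'Y' (after the try/except). Output: XSY

Answer: XSY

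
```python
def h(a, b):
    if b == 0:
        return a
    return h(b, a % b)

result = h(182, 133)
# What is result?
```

h(182, 133) -> h(133, 49) -> h(49, 35) -> h(35, 14) -> h(14, 7) -> h(7, 0) -> 7

Answer: 7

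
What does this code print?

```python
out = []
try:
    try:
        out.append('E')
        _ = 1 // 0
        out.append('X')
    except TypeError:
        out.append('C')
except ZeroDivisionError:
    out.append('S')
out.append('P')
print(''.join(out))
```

Execution trace: 'E' (try body) → 'S' (outer except ZeroDivisionError) → 'P' (after the try/except). Output: ESP

Answer: ESP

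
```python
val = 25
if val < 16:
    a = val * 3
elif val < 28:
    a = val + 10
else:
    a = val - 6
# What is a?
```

Trace:
`val = 25` → val = 25
`if val < 16: ...` → val < 16 is False, val < 28 is True → a = 35
So a = 35

Answer: 35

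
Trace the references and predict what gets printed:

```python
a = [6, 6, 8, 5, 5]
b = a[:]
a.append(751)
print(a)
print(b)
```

Key concept: slice [:] creates copy.
Step by step:
`a = [6, 6, 8, 5, 5]` → a = [6, 6, 8, 5, 5]
`b = a[:]` → b = [6, 6, 8, 5, 5]
`a.append(751)` → a = [6, 6, 8, 5, 5, 751]
`print(a)` → prints [6, 6, 8, 5, 5, 751]
`print(b)` → prints [6, 6, 8, 5, 5]

Answer:
[6, 6, 8, 5, 5, 751]
[6, 6, 8, 5, 5]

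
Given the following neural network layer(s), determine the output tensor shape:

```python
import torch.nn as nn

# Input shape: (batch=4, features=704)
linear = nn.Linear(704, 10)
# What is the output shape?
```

Input: (4, 704) -> Output: (4, 10)

Answer: (4, 10)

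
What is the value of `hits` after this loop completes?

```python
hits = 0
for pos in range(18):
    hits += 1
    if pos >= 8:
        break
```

Loop breaks when pos reaches 8, hits is 9
`hits` takes the values: 0 → 1 → 2 → 3 → 4 → 5 → 6 → 7 → 8 → 9

Answer: 9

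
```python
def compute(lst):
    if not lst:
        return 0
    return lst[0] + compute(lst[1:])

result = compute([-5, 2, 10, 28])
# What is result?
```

(-5) + 2 + 10 + 28 + 0 = 35

Answer: 35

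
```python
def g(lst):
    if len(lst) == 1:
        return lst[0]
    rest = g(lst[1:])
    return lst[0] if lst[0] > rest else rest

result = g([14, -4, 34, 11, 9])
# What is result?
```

Recursive max over [14, -4, 34, 11, 9] = 34

Answer: 34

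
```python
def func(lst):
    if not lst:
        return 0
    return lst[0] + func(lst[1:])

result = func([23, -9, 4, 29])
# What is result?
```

23 + (-9) + 4 + 29 + 0 = 47

Answer: 47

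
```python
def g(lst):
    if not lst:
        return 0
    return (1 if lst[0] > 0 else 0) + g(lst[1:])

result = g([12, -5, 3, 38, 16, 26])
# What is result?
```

Count of positive elements in [12, -5, 3, 38, 16, 26] = 5

Answer: 5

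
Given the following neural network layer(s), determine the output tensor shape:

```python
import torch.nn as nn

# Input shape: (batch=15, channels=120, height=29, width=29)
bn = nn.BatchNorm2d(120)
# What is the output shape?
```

Input: (15, 120, 29, 29) -> Output: (15, 120, 29, 29)

Answer: (15, 120, 29, 29)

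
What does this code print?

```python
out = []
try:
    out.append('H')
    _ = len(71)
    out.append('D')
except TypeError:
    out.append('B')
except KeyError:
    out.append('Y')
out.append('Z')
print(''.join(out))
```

Execution trace: 'H' (try body) → 'B' (except TypeError) → 'Z' (after the try/except). Output: HBZ

Answer: HBZ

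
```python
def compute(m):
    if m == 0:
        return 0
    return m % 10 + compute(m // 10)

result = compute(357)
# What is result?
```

Sum of digits of 357: 7 + 5 + 3 = 15

Answer: 15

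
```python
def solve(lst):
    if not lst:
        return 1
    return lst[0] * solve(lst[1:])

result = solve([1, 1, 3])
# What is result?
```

Product over [1, 1, 3] = 1 * 1 * 3 = 3

Answer: 3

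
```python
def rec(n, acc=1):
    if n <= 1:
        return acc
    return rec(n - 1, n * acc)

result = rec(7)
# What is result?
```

Accumulator trace (n, acc): (7, 1) -> (6, 7) -> (5, 42) -> (4, 210) -> (3, 840) -> (2, 2520) -> (1, 5040) -> return 5040

Answer: 5040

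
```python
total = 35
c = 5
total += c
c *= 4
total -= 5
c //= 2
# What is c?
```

Trace:
`total = 35` → total = 35
`c = 5` → c = 5
`total += c` → total = 40
`c *= 4` → c = 20
`total -= 5` → total = 35
`c //= 2` → c = 10
So c = 10

Answer: 10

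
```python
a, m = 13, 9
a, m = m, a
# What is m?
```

Trace:
`a, m = 13, 9` → a = 13; m = 9
`a, m = m, a` → a = 9; m = 13
So m = 13

Answer: 13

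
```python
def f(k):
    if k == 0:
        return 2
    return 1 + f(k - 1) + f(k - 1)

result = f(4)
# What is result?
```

f(k) = 1 + 2·f(k-1), f(0)=2. Closed form: (2+1)·2^4 - 1 = 47.

Answer: 47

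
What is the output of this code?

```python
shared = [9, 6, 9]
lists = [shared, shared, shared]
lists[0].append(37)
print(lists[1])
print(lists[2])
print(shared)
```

Key concept: list of same reference.
Step by step:
`shared = [9, 6, 9]` → shared = [9, 6, 9]
`lists = [shared, shared, shared]` → lists = [[9, 6, 9], [9, 6, 9], [9, 6, 9]]
`lists[0].append(37)` → shared = [9, 6, 9, 37]; lists = [[9, 6, 9, 37], [9, 6, 9, 37], [9, 6, 9, 37]]
`print(lists[1])` → prints [9, 6, 9, 37]
`print(lists[2])` → prints [9, 6, 9, 37]
`print(shared)` → prints [9, 6, 9, 37]

Answer:
[9, 6, 9, 37]
[9, 6, 9, 37]
[9, 6, 9, 37]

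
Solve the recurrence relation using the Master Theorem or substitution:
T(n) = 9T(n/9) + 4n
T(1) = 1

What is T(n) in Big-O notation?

By Master Theorem: a=9, b=9, f(n)=4n. Since log_9(9) = 1 and f(n) = Θ(n^1), Case 2 applies. T(n) = O(n log n).

Answer: O(n log n)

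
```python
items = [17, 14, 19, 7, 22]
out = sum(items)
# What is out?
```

Trace:
`items = [17, 14, 19, 7, 22]` → items = [17, 14, 19, 7, 22]
`out = sum(items)` → out = 79
So out = 79

Answer: 79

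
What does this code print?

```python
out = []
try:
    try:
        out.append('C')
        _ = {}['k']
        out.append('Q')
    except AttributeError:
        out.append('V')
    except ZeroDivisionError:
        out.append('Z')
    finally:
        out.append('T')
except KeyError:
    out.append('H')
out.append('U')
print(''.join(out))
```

Execution trace: 'C' (try body) → 'T' (finally) → 'H' (outer except KeyError) → 'U' (after the try/except). Output: CTHU

Answer: CTHU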